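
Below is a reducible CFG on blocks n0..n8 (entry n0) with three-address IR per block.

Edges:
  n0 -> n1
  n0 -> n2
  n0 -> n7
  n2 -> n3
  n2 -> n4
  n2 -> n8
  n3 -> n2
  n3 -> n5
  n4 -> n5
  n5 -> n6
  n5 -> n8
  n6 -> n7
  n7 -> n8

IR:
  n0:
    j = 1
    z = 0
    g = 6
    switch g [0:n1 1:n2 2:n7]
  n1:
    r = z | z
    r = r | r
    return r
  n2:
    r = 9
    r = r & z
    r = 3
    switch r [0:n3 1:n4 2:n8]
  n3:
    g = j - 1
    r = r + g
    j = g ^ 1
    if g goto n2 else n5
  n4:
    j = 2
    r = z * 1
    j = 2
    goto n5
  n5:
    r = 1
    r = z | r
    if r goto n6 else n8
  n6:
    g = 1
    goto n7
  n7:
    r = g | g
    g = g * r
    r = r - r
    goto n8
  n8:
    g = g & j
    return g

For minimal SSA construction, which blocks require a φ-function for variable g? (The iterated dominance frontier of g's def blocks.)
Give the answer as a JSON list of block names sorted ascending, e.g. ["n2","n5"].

Answer: ["n2", "n5", "n7", "n8"]

Working:
idom tree: n1←n0 n2←n0 n3←n2 n4←n2 n5←n2 n6←n5 n7←n0 n8←n0
Dom at joins:
  n2: preds {n0,n3}: {n0} ∩ {n0,n2,n3} = {n0}; idom=n0
  n5: preds {n3,n4}: {n0,n2,n3} ∩ {n0,n2,n4} = {n0,n2}; idom=n2
  n7: preds {n0,n6}: {n0} ∩ {n0,n2,n5,n6} = {n0}; idom=n0
  n8: preds {n2,n5,n7}: {n0,n2} ∩ {n0,n2,n5} ∩ {n0,n7} = {n0}; idom=n0

DF derivation:
  join n2 pred n0: · stop@n0
  join n2 pred n3: n3→n2 stop@n0
  join n5 pred n3: n3 stop@n2
  join n5 pred n4: n4 stop@n2
  join n7 pred n0: · stop@n0
  join n7 pred n6: n6→n5→n2 stop@n0
  join n8 pred n2: n2 stop@n0
  join n8 pred n5: n5→n2 stop@n0
  join n8 pred n7: n7 stop@n0
  n0: DF=∅
  n1: DF=∅
  n2: DF={n2,n7,n8}
  n3: DF={n2,n5}
  n4: DF={n5}
  n5: DF={n7,n8}
  n6: DF={n7}
  n7: DF={n8}
  n8: DF=∅

φ for g: defs {n0,n3,n6,n7,n8}
  DF⁺ = {n2,n5,n7,n8}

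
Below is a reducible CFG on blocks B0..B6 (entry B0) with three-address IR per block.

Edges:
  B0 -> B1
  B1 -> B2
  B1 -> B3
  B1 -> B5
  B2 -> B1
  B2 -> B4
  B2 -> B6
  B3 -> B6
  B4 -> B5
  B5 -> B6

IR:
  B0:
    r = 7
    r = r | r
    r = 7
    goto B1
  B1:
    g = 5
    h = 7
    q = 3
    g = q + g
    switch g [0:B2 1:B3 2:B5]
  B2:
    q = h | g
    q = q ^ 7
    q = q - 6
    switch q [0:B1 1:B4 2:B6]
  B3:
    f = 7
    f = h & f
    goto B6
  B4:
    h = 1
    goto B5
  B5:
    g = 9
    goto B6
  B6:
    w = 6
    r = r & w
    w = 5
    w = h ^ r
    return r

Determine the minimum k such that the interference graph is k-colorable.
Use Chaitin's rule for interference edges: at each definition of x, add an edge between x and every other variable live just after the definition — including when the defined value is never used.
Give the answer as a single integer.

Answer: 4

Analysis:
def/use:
  B0 def {r} use ∅
  B1 def {g,h,q} use ∅
  B2 def {q} use {g,h}
  B3 def {f} use {h}
  B4 def {h} use ∅
  B5 def {g} use ∅
  B6 def {r,w} use {h,r}

Liveness:
  B0 li=∅ lo={r}
  B1 li={r} lo={g,h,r}
  B2 li={g,h,r} lo={h,r}
  B3 li={h,r} lo={h,r}
  B4 li={r} lo={h,r}
  B5 li={h,r} lo={h,r}
  B6 li={h,r} lo=∅

Conflict graph:
  f: {h,r}
  g: {h,q,r}
  h: {f,g,q,r,w}
  q: {g,h,r}
  r: {f,g,h,q,w}
  w: {h,r}

Registers:
  {g,h,q,r} pairwise interfere (4-clique) ⇒ χ ≥ 4
  assign f→r2 g→r2 h→r0 q→r3 r→r1 w→r2 — no edge inside a register ⇒ χ ≤ 4
  χ = 4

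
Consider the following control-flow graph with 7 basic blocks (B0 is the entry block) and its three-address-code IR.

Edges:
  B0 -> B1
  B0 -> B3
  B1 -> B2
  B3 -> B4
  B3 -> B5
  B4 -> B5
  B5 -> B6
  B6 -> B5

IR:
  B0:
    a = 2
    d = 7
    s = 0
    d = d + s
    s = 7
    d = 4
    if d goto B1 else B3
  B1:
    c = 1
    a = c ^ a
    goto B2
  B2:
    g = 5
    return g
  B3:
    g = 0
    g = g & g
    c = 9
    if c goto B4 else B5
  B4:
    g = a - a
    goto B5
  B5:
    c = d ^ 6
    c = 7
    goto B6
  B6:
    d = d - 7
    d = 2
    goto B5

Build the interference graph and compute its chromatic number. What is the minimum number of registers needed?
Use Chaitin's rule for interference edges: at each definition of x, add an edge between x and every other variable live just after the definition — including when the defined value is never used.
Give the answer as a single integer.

Answer: 3

Analysis:
def/use:
  B0 def {a,d,s} use ∅
  B1 def {a,c} use {a}
  B2 def {g} use ∅
  B3 def {c,g} use ∅
  B4 def {g} use {a}
  B5 def {c} use {d}
  B6 def {d} use {d}

Backward fixpoint:
  live B0: ∅→{a,d}
  live B1: {a}→∅
  live B2: ∅→∅
  live B3: {a,d}→{a,d}
  live B4: {a,d}→{d}
  live B5: {d}→{d}
  live B6: {d}→{d}

Interfere edges:
  a↔{c,d,g,s}
  c↔{a,d}
  d↔{a,c,g,s}
  g↔{a,d}
  s↔{a,d}

Registers:
  lower bound: {a,c,d} mutually conflict ⇒ χ ≥ 3
  3-colouring: R0={a}  R1={d}  R2={c,g,s}
  χ = 3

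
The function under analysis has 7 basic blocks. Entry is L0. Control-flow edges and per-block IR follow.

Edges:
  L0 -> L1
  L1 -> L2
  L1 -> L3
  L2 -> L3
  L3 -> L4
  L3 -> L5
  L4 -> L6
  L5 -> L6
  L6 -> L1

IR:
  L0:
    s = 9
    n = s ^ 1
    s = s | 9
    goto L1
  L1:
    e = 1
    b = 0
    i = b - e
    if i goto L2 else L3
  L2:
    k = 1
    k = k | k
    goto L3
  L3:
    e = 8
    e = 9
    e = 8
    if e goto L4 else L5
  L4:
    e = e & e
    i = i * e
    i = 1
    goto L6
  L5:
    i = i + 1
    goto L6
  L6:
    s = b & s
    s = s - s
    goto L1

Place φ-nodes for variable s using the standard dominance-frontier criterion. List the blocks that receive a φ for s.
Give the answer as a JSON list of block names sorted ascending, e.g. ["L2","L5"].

idom tree: L1←L0 L2←L1 L3←L1 L4←L3 L5←L3 L6←L3
Join-block Dom:
  L1: preds {L0,L6}: {L0} ∩ {L0,L1,L3,L6} = {L0}; idom=L0
  L3: preds {L1,L2}: {L0,L1} ∩ {L0,L1,L2} = {L0,L1}; idom=L1
  L6: preds {L4,L5}: {L0,L1,L3,L4} ∩ {L0,L1,L3,L5} = {L0,L1,L3}; idom=L3

Frontier:
  L1←L0: walk · to L0
  L1←L6: walk L6→L3→L1 to L0
  L3←L1: walk · to L1
  L3←L2: walk L2 to L1
  L6←L4: walk L4 to L3
  L6←L5: walk L5 to L3
  L0 → ∅
  L1 → {L1}
  L2 → {L3}
  L3 → {L1}
  L4 → {L6}
  L5 → {L6}
  L6 → {L1}

φ for s: defs {L0,L6}
  DF⁺ = {L1}

Answer: ["L1"]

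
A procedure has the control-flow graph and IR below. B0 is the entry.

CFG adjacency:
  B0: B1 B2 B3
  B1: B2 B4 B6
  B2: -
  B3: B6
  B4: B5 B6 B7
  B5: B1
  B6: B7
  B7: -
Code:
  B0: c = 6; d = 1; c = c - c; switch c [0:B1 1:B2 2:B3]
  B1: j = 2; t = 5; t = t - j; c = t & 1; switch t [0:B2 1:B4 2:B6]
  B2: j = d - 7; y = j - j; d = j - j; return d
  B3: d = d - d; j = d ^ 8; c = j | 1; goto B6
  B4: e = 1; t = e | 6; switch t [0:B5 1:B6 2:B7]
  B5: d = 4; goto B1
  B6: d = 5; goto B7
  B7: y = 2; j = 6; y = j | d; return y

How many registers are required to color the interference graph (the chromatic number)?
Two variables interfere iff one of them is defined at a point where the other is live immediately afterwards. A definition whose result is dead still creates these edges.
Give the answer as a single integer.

Answer: 3

Derivation:
Per-block:
  B0: def={c,d} ue=∅
  B1: def={c,j,t} ue=∅
  B2: def={d,j,y} ue={d}
  B3: def={c,d,j} ue={d}
  B4: def={e,t} ue=∅
  B5: def={d} ue=∅
  B6: def={d} ue=∅
  B7: def={j,y} ue={d}

Backward fixpoint:
  live B0: ∅→{d}
  live B1: {d}→{d}
  live B2: {d}→∅
  live B3: {d}→∅
  live B4: {d}→{d}
  live B5: ∅→{d}
  live B6: ∅→{d}
  live B7: {d}→∅

Conflict graph:
  c↔{d,t}
  d↔{c,e,j,t,y}
  e↔{d}
  j↔{d,t,y}
  t↔{c,d,j}
  y↔{d,j}

Chromatic number:
  lower bound: {c,d,t} mutually conflict ⇒ χ ≥ 3
  assign c→R1 d→R0 e→R1 j→R1 t→R2 y→R2 — no edge inside a register ⇒ χ ≤ 3
  χ = 3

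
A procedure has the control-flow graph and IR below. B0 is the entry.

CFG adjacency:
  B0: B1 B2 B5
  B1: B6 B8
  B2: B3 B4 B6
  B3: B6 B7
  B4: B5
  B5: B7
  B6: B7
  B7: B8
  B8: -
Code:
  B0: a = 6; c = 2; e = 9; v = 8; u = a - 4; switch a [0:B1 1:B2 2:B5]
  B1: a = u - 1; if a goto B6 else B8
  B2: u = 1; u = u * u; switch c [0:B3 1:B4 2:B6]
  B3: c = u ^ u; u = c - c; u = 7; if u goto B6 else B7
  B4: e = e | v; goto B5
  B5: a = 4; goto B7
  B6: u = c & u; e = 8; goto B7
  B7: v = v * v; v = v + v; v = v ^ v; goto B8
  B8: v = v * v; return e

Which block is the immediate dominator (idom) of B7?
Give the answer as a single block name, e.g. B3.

idom tree: B1←B0 B2←B0 B3←B2 B4←B2 B5←B0 B6←B0 B7←B0 B8←B0
Dom∩ at merges:
  B5: preds {B0,B4}: {B0} ∩ {B0,B2,B4} = {B0}; idom=B0
  B6: preds {B1,B2,B3}: {B0,B1} ∩ {B0,B2} ∩ {B0,B2,B3} = {B0}; idom=B0
  B7: preds {B3,B5,B6}: {B0,B2,B3} ∩ {B0,B5} ∩ {B0,B6} = {B0}; idom=B0
  B8: preds {B1,B7}: {B0,B1} ∩ {B0,B7} = {B0}; idom=B0

idom(B7) = B0

Answer: B0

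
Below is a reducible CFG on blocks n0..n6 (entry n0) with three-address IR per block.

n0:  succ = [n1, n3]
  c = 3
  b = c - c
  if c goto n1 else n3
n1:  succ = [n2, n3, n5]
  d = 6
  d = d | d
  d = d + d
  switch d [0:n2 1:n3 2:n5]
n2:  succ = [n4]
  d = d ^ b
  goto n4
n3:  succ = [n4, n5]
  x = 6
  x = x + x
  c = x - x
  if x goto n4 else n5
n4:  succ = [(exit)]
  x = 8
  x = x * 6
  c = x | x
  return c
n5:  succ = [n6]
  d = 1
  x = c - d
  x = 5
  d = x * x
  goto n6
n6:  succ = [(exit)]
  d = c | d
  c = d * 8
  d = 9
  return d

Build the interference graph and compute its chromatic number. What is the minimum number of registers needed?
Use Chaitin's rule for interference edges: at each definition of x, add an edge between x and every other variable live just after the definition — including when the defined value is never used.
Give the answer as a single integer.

Per-block:
  n0 def {b,c} use ∅
  n1 def {d} use ∅
  n2 def {d} use {b,d}
  n3 def {c,x} use ∅
  n4 def {c,x} use ∅
  n5 def {d,x} use {c}
  n6 def {c,d} use {c,d}

Backward fixpoint:
  live n0: ∅→{b,c}
  live n1: {b,c}→{b,c,d}
  live n2: {b,d}→∅
  live n3: ∅→{c}
  live n4: ∅→∅
  live n5: {c}→{c,d}
  live n6: {c,d}→∅

Interference:
  b↔{c,d}
  c↔{b,d,x}
  d↔{b,c}
  x↔{c}

Chromatic number:
  lower bound: {b,c,d} mutually conflict ⇒ χ ≥ 3
  3-colouring: r0={c}  r1={b,x}  r2={d}
  χ = 3

Answer: 3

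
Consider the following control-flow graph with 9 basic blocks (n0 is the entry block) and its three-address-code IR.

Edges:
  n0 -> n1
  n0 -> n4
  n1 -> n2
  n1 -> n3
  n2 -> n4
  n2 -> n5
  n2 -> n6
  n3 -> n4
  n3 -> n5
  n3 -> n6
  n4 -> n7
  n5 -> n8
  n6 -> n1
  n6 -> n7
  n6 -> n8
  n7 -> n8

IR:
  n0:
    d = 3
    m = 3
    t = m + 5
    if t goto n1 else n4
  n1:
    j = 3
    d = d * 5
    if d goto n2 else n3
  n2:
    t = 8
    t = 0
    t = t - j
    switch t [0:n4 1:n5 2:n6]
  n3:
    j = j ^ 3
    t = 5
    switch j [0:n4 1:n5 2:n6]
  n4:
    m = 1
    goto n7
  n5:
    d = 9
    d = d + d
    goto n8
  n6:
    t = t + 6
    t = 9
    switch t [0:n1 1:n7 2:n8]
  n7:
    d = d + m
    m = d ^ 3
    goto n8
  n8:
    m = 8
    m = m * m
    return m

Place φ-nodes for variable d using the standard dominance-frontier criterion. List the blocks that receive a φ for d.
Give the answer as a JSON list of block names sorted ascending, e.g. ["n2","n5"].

idom tree: n1←n0 n2←n1 n3←n1 n4←n0 n5←n1 n6←n1 n7←n0 n8←n0
Dom at joins:
  n1: preds {n0,n6}: {n0} ∩ {n0,n1,n6} = {n0}; idom=n0
  n4: preds {n0,n2,n3}: {n0} ∩ {n0,n1,n2} ∩ {n0,n1,n3} = {n0}; idom=n0
  n5: preds {n2,n3}: {n0,n1,n2} ∩ {n0,n1,n3} = {n0,n1}; idom=n1
  n6: preds {n2,n3}: {n0,n1,n2} ∩ {n0,n1,n3} = {n0,n1}; idom=n1
  n7: preds {n4,n6}: {n0,n4} ∩ {n0,n1,n6} = {n0}; idom=n0
  n8: preds {n5,n6,n7}: {n0,n1,n5} ∩ {n0,n1,n6} ∩ {n0,n7} = {n0}; idom=n0

DF walk-up:
  n1←n0: walk · to n0
  n1←n6: walk n6→n1 to n0
  n4←n0: walk · to n0
  n4←n2: walk n2→n1 to n0
  n4←n3: walk n3→n1 to n0
  n5←n2: walk n2 to n1
  n5←n3: walk n3 to n1
  n6←n2: walk n2 to n1
  n6←n3: walk n3 to n1
  n7←n4: walk n4 to n0
  n7←n6: walk n6→n1 to n0
  n8←n5: walk n5→n1 to n0
  n8←n6: walk n6→n1 to n0
  n8←n7: walk n7 to n0
  n0 → ∅
  n1 → {n1,n4,n7,n8}
  n2 → {n4,n5,n6}
  n3 → {n4,n5,n6}
  n4 → {n7}
  n5 → {n8}
  n6 → {n1,n7,n8}
  n7 → {n8}
  n8 → ∅

φ for d: defs {n0,n1,n5,n7}
  DF⁺ = {n1,n4,n7,n8}

Answer: ["n1", "n4", "n7", "n8"]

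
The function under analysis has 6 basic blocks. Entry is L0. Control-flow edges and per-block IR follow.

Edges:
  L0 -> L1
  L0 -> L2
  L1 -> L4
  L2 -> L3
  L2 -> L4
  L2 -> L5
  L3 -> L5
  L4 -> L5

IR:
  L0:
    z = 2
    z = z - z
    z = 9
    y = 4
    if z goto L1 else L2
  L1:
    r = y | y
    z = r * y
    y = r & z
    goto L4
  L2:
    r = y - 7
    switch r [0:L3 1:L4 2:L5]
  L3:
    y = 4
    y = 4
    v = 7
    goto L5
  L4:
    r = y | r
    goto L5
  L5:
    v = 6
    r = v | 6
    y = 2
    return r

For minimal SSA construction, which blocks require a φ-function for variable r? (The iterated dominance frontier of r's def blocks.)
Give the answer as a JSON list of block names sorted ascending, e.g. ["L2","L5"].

idom tree: L1←L0 L2←L0 L3←L2 L4←L0 L5←L0
Dom at joins:
  L4: preds {L1,L2}: {L0,L1} ∩ {L0,L2} = {L0}; idom=L0
  L5: preds {L2,L3,L4}: {L0,L2} ∩ {L0,L2,L3} ∩ {L0,L4} = {L0}; idom=L0

DF derivation:
  join L4 pred L1: L1 stop@L0
  join L4 pred L2: L2 stop@L0
  join L5 pred L2: L2 stop@L0
  join L5 pred L3: L3→L2 stop@L0
  join L5 pred L4: L4 stop@L0
  DF(L0)=∅
  DF(L1)={L4}
  DF(L2)={L4,L5}
  DF(L3)={L5}
  DF(L4)={L5}
  DF(L5)=∅

φ for r: defs {L1,L2,L4,L5}
  DF⁺ = {L4,L5}

Answer: ["L4", "L5"]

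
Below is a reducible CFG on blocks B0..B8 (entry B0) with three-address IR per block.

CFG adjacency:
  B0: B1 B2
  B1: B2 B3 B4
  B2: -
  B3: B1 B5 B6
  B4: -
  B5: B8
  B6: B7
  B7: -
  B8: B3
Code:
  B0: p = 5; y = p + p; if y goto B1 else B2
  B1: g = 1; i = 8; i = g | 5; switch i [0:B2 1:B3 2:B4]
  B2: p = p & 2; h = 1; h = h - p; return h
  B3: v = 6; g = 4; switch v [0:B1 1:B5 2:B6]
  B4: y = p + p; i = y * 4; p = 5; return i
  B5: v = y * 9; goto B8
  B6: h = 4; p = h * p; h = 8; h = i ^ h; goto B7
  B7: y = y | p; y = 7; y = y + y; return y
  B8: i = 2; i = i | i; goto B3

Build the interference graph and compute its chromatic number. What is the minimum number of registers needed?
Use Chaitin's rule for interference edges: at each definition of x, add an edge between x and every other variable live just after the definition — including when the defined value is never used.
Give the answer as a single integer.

Per-block:
  B0: {p,y} / ∅
  B1: {g,i} / ∅
  B2: {h,p} / {p}
  B3: {g,v} / ∅
  B4: {i,p,y} / {p}
  B5: {v} / {y}
  B6: {h,p} / {i,p}
  B7: {y} / {p,y}
  B8: {i} / ∅

Liveness:
  live B0: ∅→{p,y}
  live B1: {p,y}→{i,p,y}
  live B2: {p}→∅
  live B3: {i,p,y}→{i,p,y}
  live B4: {p}→∅
  live B5: {p,y}→{p,y}
  live B6: {i,p,y}→{p,y}
  live B7: {p,y}→∅
  live B8: {p,y}→{i,p,y}

Interfere edges:
  g: {i,p,v,y}
  h: {i,p,y}
  i: {g,h,p,v,y}
  p: {g,h,i,v,y}
  v: {g,i,p,y}
  y: {g,h,i,p,v}

Colouring:
  lower bound: {g,i,p,v,y} mutually conflict ⇒ χ ≥ 5
  5-colouring: R0={i}  R1={p}  R2={y}  R3={g,h}  R4={v}
  χ = 5

Answer: 5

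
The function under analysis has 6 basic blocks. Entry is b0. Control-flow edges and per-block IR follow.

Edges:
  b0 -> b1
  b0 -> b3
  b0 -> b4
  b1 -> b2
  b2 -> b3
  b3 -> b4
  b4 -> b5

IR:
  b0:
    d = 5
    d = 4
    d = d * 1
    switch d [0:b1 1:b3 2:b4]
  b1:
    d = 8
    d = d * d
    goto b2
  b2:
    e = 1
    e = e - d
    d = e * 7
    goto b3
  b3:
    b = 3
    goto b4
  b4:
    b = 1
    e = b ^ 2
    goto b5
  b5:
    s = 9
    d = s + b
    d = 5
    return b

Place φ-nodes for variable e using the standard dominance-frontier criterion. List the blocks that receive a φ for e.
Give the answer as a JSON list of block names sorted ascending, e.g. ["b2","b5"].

Answer: ["b3", "b4"]

Working:
idom tree: b1←b0 b2←b1 b3←b0 b4←b0 b5←b4
Dom at joins:
  b3: preds {b0,b2}: {b0} ∩ {b0,b1,b2} = {b0}; idom=b0
  b4: preds {b0,b3}: {b0} ∩ {b0,b3} = {b0}; idom=b0

DF derivation:
  join b3 pred b0: · stop@b0
  join b3 pred b2: b2→b1 stop@b0
  join b4 pred b0: · stop@b0
  join b4 pred b3: b3 stop@b0
  DF(b0)=∅
  DF(b1)={b3}
  DF(b2)={b3}
  DF(b3)={b4}
  DF(b4)=∅
  DF(b5)=∅

φ for e: defs {b2,b4}
  DF⁺ = {b3,b4}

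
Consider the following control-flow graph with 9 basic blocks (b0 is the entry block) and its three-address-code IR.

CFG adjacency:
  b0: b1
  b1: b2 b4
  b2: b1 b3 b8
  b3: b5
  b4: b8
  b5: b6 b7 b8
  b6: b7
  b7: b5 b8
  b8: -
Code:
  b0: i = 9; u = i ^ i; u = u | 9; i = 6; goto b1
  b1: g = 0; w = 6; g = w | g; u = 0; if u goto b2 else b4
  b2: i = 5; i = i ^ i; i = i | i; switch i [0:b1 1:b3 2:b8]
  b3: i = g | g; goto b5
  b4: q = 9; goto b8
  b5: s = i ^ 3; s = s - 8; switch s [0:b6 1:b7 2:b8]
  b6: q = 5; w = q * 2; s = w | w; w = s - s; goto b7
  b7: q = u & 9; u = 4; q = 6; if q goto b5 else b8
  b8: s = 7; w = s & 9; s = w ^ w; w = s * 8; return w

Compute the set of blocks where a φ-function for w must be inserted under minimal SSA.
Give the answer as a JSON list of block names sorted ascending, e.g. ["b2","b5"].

Answer: ["b1", "b5", "b7", "b8"]

Working:
idom tree: b1←b0 b2←b1 b3←b2 b4←b1 b5←b3 b6←b5 b7←b5 b8←b1
Dom∩ at merges:
  b1: preds {b0,b2}: {b0} ∩ {b0,b1,b2} = {b0}; idom=b0
  b5: preds {b3,b7}: {b0,b1,b2,b3} ∩ {b0,b1,b2,b3,b5,b7} = {b0,b1,b2,b3}; idom=b3
  b7: preds {b5,b6}: {b0,b1,b2,b3,b5} ∩ {b0,b1,b2,b3,b5,b6} = {b0,b1,b2,b3,b5}; idom=b5
  b8: preds {b2,b4,b5,b7}: {b0,b1,b2} ∩ {b0,b1,b4} ∩ {b0,b1,b2,b3,b5} ∩ {b0,b1,b2,b3,b5,b7} = {b0,b1}; idom=b1

Frontier:
  b1←b0: walk · to b0
  b1←b2: walk b2→b1 to b0
  b5←b3: walk · to b3
  b5←b7: walk b7→b5 to b3
  b7←b5: walk · to b5
  b7←b6: walk b6 to b5
  b8←b2: walk b2 to b1
  b8←b4: walk b4 to b1
  b8←b5: walk b5→b3→b2 to b1
  b8←b7: walk b7→b5→b3→b2 to b1
  b0: DF=∅
  b1: DF={b1}
  b2: DF={b1,b8}
  b3: DF={b8}
  b4: DF={b8}
  b5: DF={b5,b8}
  b6: DF={b7}
  b7: DF={b5,b8}
  b8: DF=∅

φ for w: defs {b1,b6,b8}
  DF⁺ = {b1,b5,b7,b8}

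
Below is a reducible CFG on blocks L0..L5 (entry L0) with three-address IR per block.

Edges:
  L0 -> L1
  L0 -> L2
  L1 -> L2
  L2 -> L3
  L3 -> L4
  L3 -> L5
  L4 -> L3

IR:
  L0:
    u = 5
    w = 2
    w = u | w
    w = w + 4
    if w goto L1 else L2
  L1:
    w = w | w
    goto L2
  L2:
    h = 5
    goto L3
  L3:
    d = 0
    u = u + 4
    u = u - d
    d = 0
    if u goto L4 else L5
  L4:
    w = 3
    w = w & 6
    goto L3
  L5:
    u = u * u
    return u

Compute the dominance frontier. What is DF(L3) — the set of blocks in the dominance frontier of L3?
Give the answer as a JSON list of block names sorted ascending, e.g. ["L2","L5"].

Answer: ["L3"]

Derivation:
idom tree: L1←L0 L2←L0 L3←L2 L4←L3 L5←L3
Dom∩ at merges:
  L2: preds {L0,L1}: {L0} ∩ {L0,L1} = {L0}; idom=L0
  L3: preds {L2,L4}: {L0,L2} ∩ {L0,L2,L3,L4} = {L0,L2}; idom=L2

DF derivation:
  join L2 pred L0: · stop@L0
  join L2 pred L1: L1 stop@L0
  join L3 pred L2: · stop@L2
  join L3 pred L4: L4→L3 stop@L2
  DF(L0)=∅
  DF(L1)={L2}
  DF(L2)=∅
  DF(L3)={L3}
  DF(L4)={L3}
  DF(L5)=∅

DF(L3) = ["L3"]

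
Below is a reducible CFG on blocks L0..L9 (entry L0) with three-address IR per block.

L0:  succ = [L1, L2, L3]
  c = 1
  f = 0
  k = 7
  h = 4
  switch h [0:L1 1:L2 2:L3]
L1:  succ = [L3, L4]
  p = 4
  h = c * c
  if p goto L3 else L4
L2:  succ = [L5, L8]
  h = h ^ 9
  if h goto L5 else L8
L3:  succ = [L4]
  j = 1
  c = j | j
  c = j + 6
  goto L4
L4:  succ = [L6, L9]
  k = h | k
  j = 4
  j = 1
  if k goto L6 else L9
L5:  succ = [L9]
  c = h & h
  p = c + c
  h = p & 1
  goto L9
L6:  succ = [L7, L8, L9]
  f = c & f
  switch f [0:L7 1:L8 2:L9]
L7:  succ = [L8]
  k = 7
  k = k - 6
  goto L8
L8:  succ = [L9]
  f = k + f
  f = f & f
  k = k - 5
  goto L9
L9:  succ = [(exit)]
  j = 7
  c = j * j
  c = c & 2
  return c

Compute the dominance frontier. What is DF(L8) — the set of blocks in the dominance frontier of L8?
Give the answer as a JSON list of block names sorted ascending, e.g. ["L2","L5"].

idom tree: L1←L0 L2←L0 L3←L0 L4←L0 L5←L2 L6←L4 L7←L6 L8←L0 L9←L0
Join-block Dom:
  L3: preds {L0,L1}: {L0} ∩ {L0,L1} = {L0}; idom=L0
  L4: preds {L1,L3}: {L0,L1} ∩ {L0,L3} = {L0}; idom=L0
  L8: preds {L2,L6,L7}: {L0,L2} ∩ {L0,L4,L6} ∩ {L0,L4,L6,L7} = {L0}; idom=L0
  L9: preds {L4,L5,L6,L8}: {L0,L4} ∩ {L0,L2,L5} ∩ {L0,L4,L6} ∩ {L0,L8} = {L0}; idom=L0

DF derivation:
  L3←L0: walk · to L0
  L3←L1: walk L1 to L0
  L4←L1: walk L1 to L0
  L4←L3: walk L3 to L0
  L8←L2: walk L2 to L0
  L8←L6: walk L6→L4 to L0
  L8←L7: walk L7→L6→L4 to L0
  L9←L4: walk L4 to L0
  L9←L5: walk L5→L2 to L0
  L9←L6: walk L6→L4 to L0
  L9←L8: walk L8 to L0
  L0 → ∅
  L1 → {L3,L4}
  L2 → {L8,L9}
  L3 → {L4}
  L4 → {L8,L9}
  L5 → {L9}
  L6 → {L8,L9}
  L7 → {L8}
  L8 → {L9}
  L9 → ∅

DF(L8) = ["L9"]

Answer: ["L9"]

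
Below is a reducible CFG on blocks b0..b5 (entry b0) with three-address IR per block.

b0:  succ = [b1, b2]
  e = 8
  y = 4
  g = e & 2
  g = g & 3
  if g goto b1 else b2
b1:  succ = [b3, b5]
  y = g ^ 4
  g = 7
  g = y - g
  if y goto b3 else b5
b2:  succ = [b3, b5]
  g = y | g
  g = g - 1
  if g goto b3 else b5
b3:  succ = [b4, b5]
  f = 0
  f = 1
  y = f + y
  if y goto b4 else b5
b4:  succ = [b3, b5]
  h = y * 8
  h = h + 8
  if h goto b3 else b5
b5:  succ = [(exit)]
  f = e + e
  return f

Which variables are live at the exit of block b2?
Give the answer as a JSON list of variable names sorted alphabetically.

Answer: ["e", "y"]

Working:
Per-block:
  b0: def={e,g,y} ue=∅
  b1: def={g,y} ue={g}
  b2: def={g} ue={g,y}
  b3: def={f,y} ue={y}
  b4: def={h} ue={y}
  b5: def={f} ue={e}

Liveness:
  b0 li=∅ lo={e,g,y}
  b1 li={e,g} lo={e,y}
  b2 li={e,g,y} lo={e,y}
  b3 li={e,y} lo={e,y}
  b4 li={e,y} lo={e,y}
  b5 li={e} lo=∅

live-out(b2) = ["e", "y"]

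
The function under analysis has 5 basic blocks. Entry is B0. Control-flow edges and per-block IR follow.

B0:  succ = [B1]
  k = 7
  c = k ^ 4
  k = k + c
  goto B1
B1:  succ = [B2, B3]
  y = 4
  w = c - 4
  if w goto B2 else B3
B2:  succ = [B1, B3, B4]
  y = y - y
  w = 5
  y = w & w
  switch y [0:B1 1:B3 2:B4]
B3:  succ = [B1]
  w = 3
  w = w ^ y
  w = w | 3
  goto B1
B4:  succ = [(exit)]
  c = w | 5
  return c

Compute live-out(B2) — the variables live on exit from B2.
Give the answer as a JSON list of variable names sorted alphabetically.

Answer: ["c", "w", "y"]

Working:
Per-block:
  B0 def {c,k} use ∅
  B1 def {w,y} use {c}
  B2 def {w,y} use {y}
  B3 def {w} use {y}
  B4 def {c} use {w}

Backward fixpoint:
  B0: in=∅ out={c}
  B1: in={c} out={c,y}
  B2: in={c,y} out={c,w,y}
  B3: in={c,y} out={c}
  B4: in={w} out=∅

live-out(B2) = ["c", "w", "y"]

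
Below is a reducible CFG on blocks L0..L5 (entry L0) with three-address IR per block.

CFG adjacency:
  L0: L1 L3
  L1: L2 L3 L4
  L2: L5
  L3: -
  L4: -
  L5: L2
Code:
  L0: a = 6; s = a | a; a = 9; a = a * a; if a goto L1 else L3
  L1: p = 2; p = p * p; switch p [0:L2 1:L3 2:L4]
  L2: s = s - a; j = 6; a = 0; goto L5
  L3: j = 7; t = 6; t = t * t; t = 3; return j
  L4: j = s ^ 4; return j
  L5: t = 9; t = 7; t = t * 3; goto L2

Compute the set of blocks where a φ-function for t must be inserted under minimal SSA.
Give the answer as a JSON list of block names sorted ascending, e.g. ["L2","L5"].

idom tree: L1←L0 L2←L1 L3←L0 L4←L1 L5←L2
Join-block Dom:
  L2: preds {L1,L5}: {L0,L1} ∩ {L0,L1,L2,L5} = {L0,L1}; idom=L1
  L3: preds {L0,L1}: {L0} ∩ {L0,L1} = {L0}; idom=L0

DF derivation:
  join L2 pred L1: · stop@L1
  join L2 pred L5: L5→L2 stop@L1
  join L3 pred L0: · stop@L0
  join L3 pred L1: L1 stop@L0
  L0 → ∅
  L1 → {L3}
  L2 → {L2}
  L3 → ∅
  L4 → ∅
  L5 → {L2}

φ for t: defs {L3,L5}
  DF⁺ = {L2}

Answer: ["L2"]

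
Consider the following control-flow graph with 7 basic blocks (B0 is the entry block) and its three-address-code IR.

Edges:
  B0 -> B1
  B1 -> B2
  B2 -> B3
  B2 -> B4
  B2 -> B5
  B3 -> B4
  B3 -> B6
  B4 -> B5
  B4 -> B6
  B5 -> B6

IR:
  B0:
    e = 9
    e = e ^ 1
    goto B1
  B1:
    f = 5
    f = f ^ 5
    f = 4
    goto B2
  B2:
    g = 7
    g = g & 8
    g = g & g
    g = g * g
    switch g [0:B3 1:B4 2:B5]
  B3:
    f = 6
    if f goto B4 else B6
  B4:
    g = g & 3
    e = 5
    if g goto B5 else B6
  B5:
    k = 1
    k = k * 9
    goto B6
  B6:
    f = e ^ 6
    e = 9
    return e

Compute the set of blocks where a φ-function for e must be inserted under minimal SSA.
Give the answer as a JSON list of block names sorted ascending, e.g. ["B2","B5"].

Answer: ["B5", "B6"]

Working:
idom tree: B1←B0 B2←B1 B3←B2 B4←B2 B5←B2 B6←B2
Dom∩ at merges:
  B4: preds {B2,B3}: {B0,B1,B2} ∩ {B0,B1,B2,B3} = {B0,B1,B2}; idom=B2
  B5: preds {B2,B4}: {B0,B1,B2} ∩ {B0,B1,B2,B4} = {B0,B1,B2}; idom=B2
  B6: preds {B3,B4,B5}: {B0,B1,B2,B3} ∩ {B0,B1,B2,B4} ∩ {B0,B1,B2,B5} = {B0,B1,B2}; idom=B2

DF derivation:
  B4←B2: walk · to B2
  B4←B3: walk B3 to B2
  B5←B2: walk · to B2
  B5←B4: walk B4 to B2
  B6←B3: walk B3 to B2
  B6←B4: walk B4 to B2
  B6←B5: walk B5 to B2
  B0 → ∅
  B1 → ∅
  B2 → ∅
  B3 → {B4,B6}
  B4 → {B5,B6}
  B5 → {B6}
  B6 → ∅

φ for e: defs {B0,B4,B6}
  DF⁺ = {B5,B6}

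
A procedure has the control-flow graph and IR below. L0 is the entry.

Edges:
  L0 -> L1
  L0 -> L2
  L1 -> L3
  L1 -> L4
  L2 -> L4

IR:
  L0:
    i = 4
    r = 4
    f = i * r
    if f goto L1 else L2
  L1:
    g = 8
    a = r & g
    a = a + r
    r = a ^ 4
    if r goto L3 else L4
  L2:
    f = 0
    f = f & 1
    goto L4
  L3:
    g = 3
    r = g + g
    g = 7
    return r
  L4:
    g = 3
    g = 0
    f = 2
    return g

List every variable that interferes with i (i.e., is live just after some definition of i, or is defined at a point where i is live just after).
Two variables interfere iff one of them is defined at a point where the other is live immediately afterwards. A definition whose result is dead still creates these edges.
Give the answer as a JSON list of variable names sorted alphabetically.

Answer: ["r"]

Analysis:
Per-block:
  L0 def {f,i,r} use ∅
  L1 def {a,g,r} use {r}
  L2 def {f} use ∅
  L3 def {g,r} use ∅
  L4 def {f,g} use ∅

Backward fixpoint:
  live L0: ∅→{r}
  live L1: {r}→∅
  live L2: ∅→∅
  live L3: ∅→∅
  live L4: ∅→∅

Interfere edges:
  a↔{r}
  f↔{g,r}
  g↔{f,r}
  i↔{r}
  r↔{a,f,g,i}

N(i) = ["r"]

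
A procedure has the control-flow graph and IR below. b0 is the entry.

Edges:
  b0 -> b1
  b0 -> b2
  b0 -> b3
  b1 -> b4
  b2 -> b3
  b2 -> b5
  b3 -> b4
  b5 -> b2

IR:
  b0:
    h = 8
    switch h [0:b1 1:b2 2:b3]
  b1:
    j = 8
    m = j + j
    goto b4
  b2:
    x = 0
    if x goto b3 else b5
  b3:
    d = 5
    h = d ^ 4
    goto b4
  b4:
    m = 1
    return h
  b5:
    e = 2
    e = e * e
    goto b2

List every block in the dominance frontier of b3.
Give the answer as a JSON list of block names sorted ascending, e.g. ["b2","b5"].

idom tree: b1←b0 b2←b0 b3←b0 b4←b0 b5←b2
Join-block Dom:
  b2: preds {b0,b5}: {b0} ∩ {b0,b2,b5} = {b0}; idom=b0
  b3: preds {b0,b2}: {b0} ∩ {b0,b2} = {b0}; idom=b0
  b4: preds {b1,b3}: {b0,b1} ∩ {b0,b3} = {b0}; idom=b0

DF derivation:
  b2←b0: walk · to b0
  b2←b5: walk b5→b2 to b0
  b3←b0: walk · to b0
  b3←b2: walk b2 to b0
  b4←b1: walk b1 to b0
  b4←b3: walk b3 to b0
  DF(b0)=∅
  DF(b1)={b4}
  DF(b2)={b2,b3}
  DF(b3)={b4}
  DF(b4)=∅
  DF(b5)={b2}

DF(b3) = ["b4"]

Answer: ["b4"]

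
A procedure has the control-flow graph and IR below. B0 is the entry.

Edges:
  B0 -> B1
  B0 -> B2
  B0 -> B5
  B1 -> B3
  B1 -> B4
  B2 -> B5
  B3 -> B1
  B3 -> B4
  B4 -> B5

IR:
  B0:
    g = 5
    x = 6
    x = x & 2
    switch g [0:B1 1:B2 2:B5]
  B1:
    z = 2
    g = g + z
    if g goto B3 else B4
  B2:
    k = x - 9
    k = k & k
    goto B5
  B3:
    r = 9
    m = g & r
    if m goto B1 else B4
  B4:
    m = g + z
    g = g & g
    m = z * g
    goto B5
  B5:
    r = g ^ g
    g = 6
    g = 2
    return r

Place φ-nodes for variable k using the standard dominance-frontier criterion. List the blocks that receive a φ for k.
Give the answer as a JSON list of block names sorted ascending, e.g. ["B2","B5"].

idom tree: B1←B0 B2←B0 B3←B1 B4←B1 B5←B0
Dom at joins:
  B1: preds {B0,B3}: {B0} ∩ {B0,B1,B3} = {B0}; idom=B0
  B4: preds {B1,B3}: {B0,B1} ∩ {B0,B1,B3} = {B0,B1}; idom=B1
  B5: preds {B0,B2,B4}: {B0} ∩ {B0,B2} ∩ {B0,B1,B4} = {B0}; idom=B0

DF walk-up:
  join B1 pred B0: · stop@B0
  join B1 pred B3: B3→B1 stop@B0
  join B4 pred B1: · stop@B1
  join B4 pred B3: B3 stop@B1
  join B5 pred B0: · stop@B0
  join B5 pred B2: B2 stop@B0
  join B5 pred B4: B4→B1 stop@B0
  DF(B0)=∅
  DF(B1)={B1,B5}
  DF(B2)={B5}
  DF(B3)={B1,B4}
  DF(B4)={B5}
  DF(B5)=∅

φ for k: defs {B2}
  DF⁺ = {B5}

Answer: ["B5"]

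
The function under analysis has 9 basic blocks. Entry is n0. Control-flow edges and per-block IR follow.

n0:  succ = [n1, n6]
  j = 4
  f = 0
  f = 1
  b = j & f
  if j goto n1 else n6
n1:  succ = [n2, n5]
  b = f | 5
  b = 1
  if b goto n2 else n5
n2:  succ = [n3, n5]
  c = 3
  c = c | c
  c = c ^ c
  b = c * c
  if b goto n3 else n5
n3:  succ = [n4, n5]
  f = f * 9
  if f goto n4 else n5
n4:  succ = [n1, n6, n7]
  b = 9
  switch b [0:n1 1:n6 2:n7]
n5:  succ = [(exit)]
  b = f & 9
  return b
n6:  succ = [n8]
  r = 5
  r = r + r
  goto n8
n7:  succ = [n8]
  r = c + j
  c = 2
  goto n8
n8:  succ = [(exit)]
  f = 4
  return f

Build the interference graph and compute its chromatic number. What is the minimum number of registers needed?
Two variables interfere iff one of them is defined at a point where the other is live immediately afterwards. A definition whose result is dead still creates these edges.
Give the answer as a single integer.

Answer: 4

Derivation:
Per-block:
  n0: {b,f,j} / ∅
  n1: {b} / {f}
  n2: {b,c} / ∅
  n3: {f} / {f}
  n4: {b} / ∅
  n5: {b} / {f}
  n6: {r} / ∅
  n7: {c,r} / {c,j}
  n8: {f} / ∅

Live sets:
  n0 li=∅ lo={f,j}
  n1 li={f,j} lo={f,j}
  n2 li={f,j} lo={c,f,j}
  n3 li={c,f,j} lo={c,f,j}
  n4 li={c,f,j} lo={c,f,j}
  n5 li={f} lo=∅
  n6 li=∅ lo=∅
  n7 li={c,j} lo=∅
  n8 li=∅ lo=∅

Interference:
  b↔{c,f,j}
  c↔{b,f,j}
  f↔{b,c,j}
  j↔{b,c,f}
  r↔∅

Registers:
  {b,c,f,j} pairwise interfere (4-clique) ⇒ χ ≥ 4
  4-colouring: r0={b,r}  r1={c}  r2={f}  r3={j}
  χ = 4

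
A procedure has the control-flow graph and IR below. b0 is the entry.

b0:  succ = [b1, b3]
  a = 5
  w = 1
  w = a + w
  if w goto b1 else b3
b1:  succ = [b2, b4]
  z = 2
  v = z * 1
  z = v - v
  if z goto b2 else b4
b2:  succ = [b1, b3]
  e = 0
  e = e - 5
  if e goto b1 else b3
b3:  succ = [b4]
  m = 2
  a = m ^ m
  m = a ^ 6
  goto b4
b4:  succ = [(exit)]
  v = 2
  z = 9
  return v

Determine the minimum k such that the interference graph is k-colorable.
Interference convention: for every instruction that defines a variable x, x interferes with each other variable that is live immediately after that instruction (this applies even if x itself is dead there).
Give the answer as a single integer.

Answer: 2

Analysis:
def/use:
  b0: {a,w} / ∅
  b1: {v,z} / ∅
  b2: {e} / ∅
  b3: {a,m} / ∅
  b4: {v,z} / ∅

Backward fixpoint:
  b0: in=∅ out=∅
  b1: in=∅ out=∅
  b2: in=∅ out=∅
  b3: in=∅ out=∅
  b4: in=∅ out=∅

Interference:
  a — {w}
  e — ∅
  m — ∅
  v — {z}
  w — {a}
  z — {v}

Registers:
  lower bound: {a,w} mutually conflict ⇒ χ ≥ 2
  2-colouring: R0={a,e,m,v}  R1={w,z}
  χ = 2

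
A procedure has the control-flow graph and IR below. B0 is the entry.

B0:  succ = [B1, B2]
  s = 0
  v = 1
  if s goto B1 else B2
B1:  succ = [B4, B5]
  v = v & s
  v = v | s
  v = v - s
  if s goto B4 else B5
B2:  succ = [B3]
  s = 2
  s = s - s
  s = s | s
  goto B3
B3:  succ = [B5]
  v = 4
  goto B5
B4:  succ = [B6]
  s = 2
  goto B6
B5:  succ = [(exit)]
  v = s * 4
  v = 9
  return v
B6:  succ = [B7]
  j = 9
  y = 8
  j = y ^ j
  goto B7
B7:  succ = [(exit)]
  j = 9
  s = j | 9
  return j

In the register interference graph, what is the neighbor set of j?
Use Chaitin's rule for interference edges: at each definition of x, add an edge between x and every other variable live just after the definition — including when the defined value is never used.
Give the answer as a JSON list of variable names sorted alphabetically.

def/use:
  B0 def {s,v} use ∅
  B1 def {v} use {s,v}
  B2 def {s} use ∅
  B3 def {v} use ∅
  B4 def {s} use ∅
  B5 def {v} use {s}
  B6 def {j,y} use ∅
  B7 def {j,s} use ∅

Backward fixpoint:
  B0: in=∅ out={s,v}
  B1: in={s,v} out={s}
  B2: in=∅ out={s}
  B3: in={s} out={s}
  B4: in=∅ out=∅
  B5: in={s} out=∅
  B6: in=∅ out=∅
  B7: in=∅ out=∅

Interfere edges:
  j: {s,y}
  s: {j,v}
  v: {s}
  y: {j}

N(j) = ["s", "y"]

Answer: ["s", "y"]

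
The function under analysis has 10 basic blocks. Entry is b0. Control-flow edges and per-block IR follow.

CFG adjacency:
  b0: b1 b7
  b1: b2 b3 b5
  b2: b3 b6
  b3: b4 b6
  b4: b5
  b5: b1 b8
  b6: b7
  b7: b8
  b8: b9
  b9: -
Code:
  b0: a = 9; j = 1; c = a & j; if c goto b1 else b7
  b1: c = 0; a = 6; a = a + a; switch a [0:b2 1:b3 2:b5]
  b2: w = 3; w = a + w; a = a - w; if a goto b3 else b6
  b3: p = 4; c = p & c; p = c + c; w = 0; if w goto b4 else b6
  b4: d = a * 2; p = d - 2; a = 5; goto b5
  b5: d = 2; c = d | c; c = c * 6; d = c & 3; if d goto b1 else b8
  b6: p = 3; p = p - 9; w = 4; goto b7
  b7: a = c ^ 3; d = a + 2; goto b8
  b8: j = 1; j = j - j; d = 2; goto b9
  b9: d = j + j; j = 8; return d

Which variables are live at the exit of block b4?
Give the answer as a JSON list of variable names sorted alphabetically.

Answer: ["c"]

Analysis:
Per-block:
  b0: {a,c,j} / ∅
  b1: {a,c} / ∅
  b2: {a,w} / {a}
  b3: {c,p,w} / {c}
  b4: {a,d,p} / {a}
  b5: {c,d} / {c}
  b6: {p,w} / ∅
  b7: {a,d} / {c}
  b8: {d,j} / ∅
  b9: {d,j} / {j}

Live sets:
  b0: in=∅ out={c}
  b1: in=∅ out={a,c}
  b2: in={a,c} out={a,c}
  b3: in={a,c} out={a,c}
  b4: in={a,c} out={c}
  b5: in={c} out=∅
  b6: in={c} out={c}
  b7: in={c} out=∅
  b8: in=∅ out={j}
  b9: in={j} out=∅

live-out(b4) = ["c"]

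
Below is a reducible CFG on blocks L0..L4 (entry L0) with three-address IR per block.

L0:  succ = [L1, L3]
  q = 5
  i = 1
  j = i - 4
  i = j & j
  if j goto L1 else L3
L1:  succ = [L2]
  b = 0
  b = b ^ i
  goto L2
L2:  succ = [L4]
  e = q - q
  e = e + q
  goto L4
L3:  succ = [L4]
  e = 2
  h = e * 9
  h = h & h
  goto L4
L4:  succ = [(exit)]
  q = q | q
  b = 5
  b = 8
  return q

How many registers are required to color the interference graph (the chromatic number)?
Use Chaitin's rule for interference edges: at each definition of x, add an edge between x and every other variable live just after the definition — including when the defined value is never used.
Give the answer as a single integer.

Per-block:
  L0: def={i,j,q} ue=∅
  L1: def={b} ue={i}
  L2: def={e} ue={q}
  L3: def={e,h} ue=∅
  L4: def={b,q} ue={q}

Backward fixpoint:
  L0 li=∅ lo={i,q}
  L1 li={i,q} lo={q}
  L2 li={q} lo={q}
  L3 li={q} lo={q}
  L4 li={q} lo=∅

Interference:
  b: {i,q}
  e: {q}
  h: {q}
  i: {b,j,q}
  j: {i,q}
  q: {b,e,h,i,j}

Registers:
  clique {b,i,q} ⇒ need ≥ 3
  3-colouring: c0={q}  c1={e,h,i}  c2={b,j}
  χ = 3

Answer: 3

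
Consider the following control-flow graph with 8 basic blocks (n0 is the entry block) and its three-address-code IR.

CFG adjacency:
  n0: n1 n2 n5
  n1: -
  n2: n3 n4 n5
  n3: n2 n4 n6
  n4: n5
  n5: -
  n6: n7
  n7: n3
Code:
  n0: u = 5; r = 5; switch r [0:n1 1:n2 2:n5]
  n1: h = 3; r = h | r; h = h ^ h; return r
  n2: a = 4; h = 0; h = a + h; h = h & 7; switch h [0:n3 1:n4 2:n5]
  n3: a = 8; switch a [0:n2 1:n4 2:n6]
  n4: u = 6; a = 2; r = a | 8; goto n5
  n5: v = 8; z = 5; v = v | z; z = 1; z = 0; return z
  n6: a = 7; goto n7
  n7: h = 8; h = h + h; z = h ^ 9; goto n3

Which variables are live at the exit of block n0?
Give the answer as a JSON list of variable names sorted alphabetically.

def/use:
  n0: {r,u} / ∅
  n1: {h,r} / {r}
  n2: {a,h} / ∅
  n3: {a} / ∅
  n4: {a,r,u} / ∅
  n5: {v,z} / ∅
  n6: {a} / ∅
  n7: {h,z} / ∅

Backward fixpoint:
  n0 li=∅ lo={r}
  n1 li={r} lo=∅
  n2 li=∅ lo=∅
  n3 li=∅ lo=∅
  n4 li=∅ lo=∅
  n5 li=∅ lo=∅
  n6 li=∅ lo=∅
  n7 li=∅ lo=∅

live-out(n0) = ["r"]

Answer: ["r"]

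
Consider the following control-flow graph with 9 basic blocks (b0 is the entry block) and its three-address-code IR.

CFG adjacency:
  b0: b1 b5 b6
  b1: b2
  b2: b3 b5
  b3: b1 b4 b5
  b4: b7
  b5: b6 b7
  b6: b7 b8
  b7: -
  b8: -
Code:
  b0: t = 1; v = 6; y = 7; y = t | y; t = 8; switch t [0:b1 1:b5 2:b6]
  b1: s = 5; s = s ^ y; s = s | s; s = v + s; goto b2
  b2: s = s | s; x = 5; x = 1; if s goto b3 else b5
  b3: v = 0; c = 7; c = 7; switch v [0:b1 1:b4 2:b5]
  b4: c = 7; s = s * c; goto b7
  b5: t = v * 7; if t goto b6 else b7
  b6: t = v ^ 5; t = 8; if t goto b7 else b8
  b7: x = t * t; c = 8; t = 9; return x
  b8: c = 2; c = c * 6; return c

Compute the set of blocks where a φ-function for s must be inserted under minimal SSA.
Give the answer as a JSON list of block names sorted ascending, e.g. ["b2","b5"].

idom tree: b1←b0 b2←b1 b3←b2 b4←b3 b5←b0 b6←b0 b7←b0 b8←b6
Dom∩ at merges:
  b1: preds {b0,b3}: {b0} ∩ {b0,b1,b2,b3} = {b0}; idom=b0
  b5: preds {b0,b2,b3}: {b0} ∩ {b0,b1,b2} ∩ {b0,b1,b2,b3} = {b0}; idom=b0
  b6: preds {b0,b5}: {b0} ∩ {b0,b5} = {b0}; idom=b0
  b7: preds {b4,b5,b6}: {b0,b1,b2,b3,b4} ∩ {b0,b5} ∩ {b0,b6} = {b0}; idom=b0

DF walk-up:
  b1←b0: walk · to b0
  b1←b3: walk b3→b2→b1 to b0
  b5←b0: walk · to b0
  b5←b2: walk b2→b1 to b0
  b5←b3: walk b3→b2→b1 to b0
  b6←b0: walk · to b0
  b6←b5: walk b5 to b0
  b7←b4: walk b4→b3→b2→b1 to b0
  b7←b5: walk b5 to b0
  b7←b6: walk b6 to b0
  b0: DF=∅
  b1: DF={b1,b5,b7}
  b2: DF={b1,b5,b7}
  b3: DF={b1,b5,b7}
  b4: DF={b7}
  b5: DF={b6,b7}
  b6: DF={b7}
  b7: DF=∅
  b8: DF=∅

φ for s: defs {b1,b2,b4}
  DF⁺ = {b1,b5,b6,b7}

Answer: ["b1", "b5", "b6", "b7"]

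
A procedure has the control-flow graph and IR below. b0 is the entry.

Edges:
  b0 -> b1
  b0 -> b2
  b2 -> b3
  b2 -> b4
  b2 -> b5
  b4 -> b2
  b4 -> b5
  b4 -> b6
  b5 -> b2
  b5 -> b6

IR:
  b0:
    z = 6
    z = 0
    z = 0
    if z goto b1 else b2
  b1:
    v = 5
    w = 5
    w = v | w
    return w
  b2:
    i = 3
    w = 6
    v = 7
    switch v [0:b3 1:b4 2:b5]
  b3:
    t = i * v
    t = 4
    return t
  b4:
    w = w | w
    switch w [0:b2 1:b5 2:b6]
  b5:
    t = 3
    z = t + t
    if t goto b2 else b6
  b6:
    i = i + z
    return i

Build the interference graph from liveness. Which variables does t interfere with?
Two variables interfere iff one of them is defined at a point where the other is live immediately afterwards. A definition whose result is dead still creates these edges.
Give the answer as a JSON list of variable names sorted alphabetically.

Answer: ["i", "z"]

Working:
Block summaries:
  b0: {z} / ∅
  b1: {v,w} / ∅
  b2: {i,v,w} / ∅
  b3: {t} / {i,v}
  b4: {w} / {w}
  b5: {t,z} / ∅
  b6: {i} / {i,z}

Liveness:
  b0: in=∅ out={z}
  b1: in=∅ out=∅
  b2: in={z} out={i,v,w,z}
  b3: in={i,v} out=∅
  b4: in={i,w,z} out={i,z}
  b5: in={i} out={i,z}
  b6: in={i,z} out=∅

Conflict graph:
  i: {t,v,w,z}
  t: {i,z}
  v: {i,w,z}
  w: {i,v,z}
  z: {i,t,v,w}

N(t) = ["i", "z"]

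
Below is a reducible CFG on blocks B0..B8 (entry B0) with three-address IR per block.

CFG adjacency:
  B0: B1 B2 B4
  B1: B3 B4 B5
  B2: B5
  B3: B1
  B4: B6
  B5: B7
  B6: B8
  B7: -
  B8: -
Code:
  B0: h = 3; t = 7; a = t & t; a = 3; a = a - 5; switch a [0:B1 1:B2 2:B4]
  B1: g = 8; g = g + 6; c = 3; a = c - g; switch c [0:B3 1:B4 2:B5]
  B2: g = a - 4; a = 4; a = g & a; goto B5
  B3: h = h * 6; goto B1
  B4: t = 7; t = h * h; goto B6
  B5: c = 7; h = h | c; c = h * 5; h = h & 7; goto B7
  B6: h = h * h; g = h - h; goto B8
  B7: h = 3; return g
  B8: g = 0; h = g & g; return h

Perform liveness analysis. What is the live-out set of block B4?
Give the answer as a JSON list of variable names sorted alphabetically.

Answer: ["h"]

Derivation:
Per-block:
  B0 def {a,h,t} use ∅
  B1 def {a,c,g} use ∅
  B2 def {a,g} use {a}
  B3 def {h} use {h}
  B4 def {t} use {h}
  B5 def {c,h} use {h}
  B6 def {g,h} use {h}
  B7 def {h} use {g}
  B8 def {g,h} use ∅

Backward fixpoint:
  B0 li=∅ lo={a,h}
  B1 li={h} lo={g,h}
  B2 li={a,h} lo={g,h}
  B3 li={h} lo={h}
  B4 li={h} lo={h}
  B5 li={g,h} lo={g}
  B6 li={h} lo=∅
  B7 li={g} lo=∅
  B8 li=∅ lo=∅

live-out(B4) = ["h"]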